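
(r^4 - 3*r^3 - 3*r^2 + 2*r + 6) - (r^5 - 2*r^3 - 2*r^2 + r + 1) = -r^5 + r^4 - r^3 - r^2 + r + 5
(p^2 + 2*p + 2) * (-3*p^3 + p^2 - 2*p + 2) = -3*p^5 - 5*p^4 - 6*p^3 + 4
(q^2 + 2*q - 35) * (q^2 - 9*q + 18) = q^4 - 7*q^3 - 35*q^2 + 351*q - 630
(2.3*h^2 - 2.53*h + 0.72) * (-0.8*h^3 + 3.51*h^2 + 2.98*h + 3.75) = -1.84*h^5 + 10.097*h^4 - 2.6023*h^3 + 3.6128*h^2 - 7.3419*h + 2.7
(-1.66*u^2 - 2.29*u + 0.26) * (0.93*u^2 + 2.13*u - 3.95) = -1.5438*u^4 - 5.6655*u^3 + 1.9211*u^2 + 9.5993*u - 1.027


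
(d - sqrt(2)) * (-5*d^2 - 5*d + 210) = -5*d^3 - 5*d^2 + 5*sqrt(2)*d^2 + 5*sqrt(2)*d + 210*d - 210*sqrt(2)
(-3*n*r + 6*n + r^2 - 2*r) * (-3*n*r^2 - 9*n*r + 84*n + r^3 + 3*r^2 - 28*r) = 9*n^2*r^3 + 9*n^2*r^2 - 306*n^2*r + 504*n^2 - 6*n*r^4 - 6*n*r^3 + 204*n*r^2 - 336*n*r + r^5 + r^4 - 34*r^3 + 56*r^2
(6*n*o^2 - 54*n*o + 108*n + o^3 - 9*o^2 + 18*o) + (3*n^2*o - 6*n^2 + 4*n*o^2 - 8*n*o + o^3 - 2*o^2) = 3*n^2*o - 6*n^2 + 10*n*o^2 - 62*n*o + 108*n + 2*o^3 - 11*o^2 + 18*o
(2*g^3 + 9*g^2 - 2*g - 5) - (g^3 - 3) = g^3 + 9*g^2 - 2*g - 2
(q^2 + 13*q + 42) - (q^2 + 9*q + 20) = 4*q + 22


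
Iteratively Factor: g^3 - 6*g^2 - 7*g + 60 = (g + 3)*(g^2 - 9*g + 20) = (g - 4)*(g + 3)*(g - 5)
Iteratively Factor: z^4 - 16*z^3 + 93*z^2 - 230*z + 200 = (z - 4)*(z^3 - 12*z^2 + 45*z - 50) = (z - 5)*(z - 4)*(z^2 - 7*z + 10) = (z - 5)^2*(z - 4)*(z - 2)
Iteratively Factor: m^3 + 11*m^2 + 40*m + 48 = (m + 4)*(m^2 + 7*m + 12) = (m + 4)^2*(m + 3)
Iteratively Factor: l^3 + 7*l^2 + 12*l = (l)*(l^2 + 7*l + 12) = l*(l + 4)*(l + 3)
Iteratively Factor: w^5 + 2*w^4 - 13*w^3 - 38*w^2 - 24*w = (w + 3)*(w^4 - w^3 - 10*w^2 - 8*w) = (w + 1)*(w + 3)*(w^3 - 2*w^2 - 8*w) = w*(w + 1)*(w + 3)*(w^2 - 2*w - 8) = w*(w - 4)*(w + 1)*(w + 3)*(w + 2)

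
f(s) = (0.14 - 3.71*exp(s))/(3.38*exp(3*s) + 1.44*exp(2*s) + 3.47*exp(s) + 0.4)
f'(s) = (0.14 - 3.71*exp(s))*(-10.14*exp(3*s) - 2.88*exp(2*s) - 3.47*exp(s))/(3.38*exp(3*s) + 1.44*exp(2*s) + 3.47*exp(s) + 0.4)^2 - 3.71*exp(s)/(3.38*exp(3*s) + 1.44*exp(2*s) + 3.47*exp(s) + 0.4)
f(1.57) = -0.04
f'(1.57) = 0.08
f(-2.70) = -0.17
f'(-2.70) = -0.32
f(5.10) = -0.00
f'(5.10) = 0.00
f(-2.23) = -0.33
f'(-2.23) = -0.33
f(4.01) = -0.00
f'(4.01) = 0.00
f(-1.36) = -0.56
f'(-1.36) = -0.17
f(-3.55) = 0.07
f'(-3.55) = -0.23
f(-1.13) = -0.59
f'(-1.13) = -0.09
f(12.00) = 0.00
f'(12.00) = 0.00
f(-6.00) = 0.32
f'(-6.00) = -0.03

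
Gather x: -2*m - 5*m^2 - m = -5*m^2 - 3*m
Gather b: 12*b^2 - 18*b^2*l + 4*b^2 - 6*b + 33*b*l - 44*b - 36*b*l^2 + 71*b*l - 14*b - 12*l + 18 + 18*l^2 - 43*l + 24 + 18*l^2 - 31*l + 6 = b^2*(16 - 18*l) + b*(-36*l^2 + 104*l - 64) + 36*l^2 - 86*l + 48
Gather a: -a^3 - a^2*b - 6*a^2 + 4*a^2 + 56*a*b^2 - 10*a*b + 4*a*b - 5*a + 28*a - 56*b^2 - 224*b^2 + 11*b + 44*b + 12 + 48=-a^3 + a^2*(-b - 2) + a*(56*b^2 - 6*b + 23) - 280*b^2 + 55*b + 60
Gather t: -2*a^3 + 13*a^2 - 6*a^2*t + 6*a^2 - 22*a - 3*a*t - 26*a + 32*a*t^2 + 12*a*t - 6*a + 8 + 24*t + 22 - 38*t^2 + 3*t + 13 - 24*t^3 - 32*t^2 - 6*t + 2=-2*a^3 + 19*a^2 - 54*a - 24*t^3 + t^2*(32*a - 70) + t*(-6*a^2 + 9*a + 21) + 45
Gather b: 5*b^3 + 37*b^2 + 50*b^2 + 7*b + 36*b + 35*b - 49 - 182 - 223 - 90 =5*b^3 + 87*b^2 + 78*b - 544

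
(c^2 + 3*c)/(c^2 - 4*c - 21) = c/(c - 7)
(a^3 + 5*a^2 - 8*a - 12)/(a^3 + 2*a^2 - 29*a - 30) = (a - 2)/(a - 5)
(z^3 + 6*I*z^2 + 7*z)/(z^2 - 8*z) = (z^2 + 6*I*z + 7)/(z - 8)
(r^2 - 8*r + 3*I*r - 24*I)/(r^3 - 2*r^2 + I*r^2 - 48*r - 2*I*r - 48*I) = (r + 3*I)/(r^2 + r*(6 + I) + 6*I)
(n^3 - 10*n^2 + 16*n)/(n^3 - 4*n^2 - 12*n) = (-n^2 + 10*n - 16)/(-n^2 + 4*n + 12)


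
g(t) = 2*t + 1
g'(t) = 2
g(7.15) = 15.30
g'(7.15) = 2.00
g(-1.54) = -2.08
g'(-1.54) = 2.00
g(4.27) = 9.54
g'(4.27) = 2.00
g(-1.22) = -1.44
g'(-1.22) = 2.00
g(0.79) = 2.58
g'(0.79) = 2.00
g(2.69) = 6.38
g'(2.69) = 2.00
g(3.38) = 7.76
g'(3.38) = 2.00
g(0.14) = 1.28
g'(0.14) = 2.00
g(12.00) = 25.00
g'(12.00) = 2.00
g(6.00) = 13.00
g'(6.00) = 2.00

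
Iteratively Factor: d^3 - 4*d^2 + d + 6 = (d + 1)*(d^2 - 5*d + 6) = (d - 2)*(d + 1)*(d - 3)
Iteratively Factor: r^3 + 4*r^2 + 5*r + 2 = (r + 1)*(r^2 + 3*r + 2) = (r + 1)^2*(r + 2)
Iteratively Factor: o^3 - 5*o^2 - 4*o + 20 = (o + 2)*(o^2 - 7*o + 10) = (o - 2)*(o + 2)*(o - 5)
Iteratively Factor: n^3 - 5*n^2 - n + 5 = (n - 5)*(n^2 - 1) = (n - 5)*(n - 1)*(n + 1)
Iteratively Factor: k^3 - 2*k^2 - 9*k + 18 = (k - 2)*(k^2 - 9) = (k - 2)*(k + 3)*(k - 3)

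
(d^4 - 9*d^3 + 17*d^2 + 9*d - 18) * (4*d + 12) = 4*d^5 - 24*d^4 - 40*d^3 + 240*d^2 + 36*d - 216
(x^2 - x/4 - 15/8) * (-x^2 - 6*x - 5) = -x^4 - 23*x^3/4 - 13*x^2/8 + 25*x/2 + 75/8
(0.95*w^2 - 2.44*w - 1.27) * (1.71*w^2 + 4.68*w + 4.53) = 1.6245*w^4 + 0.2736*w^3 - 9.2874*w^2 - 16.9968*w - 5.7531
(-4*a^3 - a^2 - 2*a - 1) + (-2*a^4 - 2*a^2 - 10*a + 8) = -2*a^4 - 4*a^3 - 3*a^2 - 12*a + 7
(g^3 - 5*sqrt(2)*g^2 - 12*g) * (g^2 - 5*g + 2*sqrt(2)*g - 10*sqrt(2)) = g^5 - 5*g^4 - 3*sqrt(2)*g^4 - 32*g^3 + 15*sqrt(2)*g^3 - 24*sqrt(2)*g^2 + 160*g^2 + 120*sqrt(2)*g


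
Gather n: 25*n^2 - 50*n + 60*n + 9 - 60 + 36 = 25*n^2 + 10*n - 15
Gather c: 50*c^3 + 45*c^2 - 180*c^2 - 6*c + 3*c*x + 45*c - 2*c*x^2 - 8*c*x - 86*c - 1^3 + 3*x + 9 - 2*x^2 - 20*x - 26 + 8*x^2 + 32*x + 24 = 50*c^3 - 135*c^2 + c*(-2*x^2 - 5*x - 47) + 6*x^2 + 15*x + 6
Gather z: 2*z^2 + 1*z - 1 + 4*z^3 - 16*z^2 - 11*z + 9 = 4*z^3 - 14*z^2 - 10*z + 8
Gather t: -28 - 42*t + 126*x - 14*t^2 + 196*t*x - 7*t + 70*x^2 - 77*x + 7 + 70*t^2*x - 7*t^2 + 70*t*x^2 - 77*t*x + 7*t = t^2*(70*x - 21) + t*(70*x^2 + 119*x - 42) + 70*x^2 + 49*x - 21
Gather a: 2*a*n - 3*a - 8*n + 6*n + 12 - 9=a*(2*n - 3) - 2*n + 3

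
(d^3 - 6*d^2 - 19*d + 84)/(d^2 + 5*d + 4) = (d^2 - 10*d + 21)/(d + 1)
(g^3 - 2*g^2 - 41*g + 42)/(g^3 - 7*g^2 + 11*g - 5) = (g^2 - g - 42)/(g^2 - 6*g + 5)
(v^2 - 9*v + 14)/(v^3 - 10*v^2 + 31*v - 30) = (v - 7)/(v^2 - 8*v + 15)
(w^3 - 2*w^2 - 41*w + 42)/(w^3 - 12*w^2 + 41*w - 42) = (w^2 + 5*w - 6)/(w^2 - 5*w + 6)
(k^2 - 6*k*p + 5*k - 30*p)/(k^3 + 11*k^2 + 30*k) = (k - 6*p)/(k*(k + 6))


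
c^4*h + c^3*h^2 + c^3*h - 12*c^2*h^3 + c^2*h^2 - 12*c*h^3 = c*(c - 3*h)*(c + 4*h)*(c*h + h)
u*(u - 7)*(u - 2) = u^3 - 9*u^2 + 14*u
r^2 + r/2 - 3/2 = (r - 1)*(r + 3/2)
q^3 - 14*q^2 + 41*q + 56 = (q - 8)*(q - 7)*(q + 1)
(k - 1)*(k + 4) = k^2 + 3*k - 4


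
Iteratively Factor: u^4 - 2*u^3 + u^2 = (u - 1)*(u^3 - u^2) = (u - 1)^2*(u^2) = u*(u - 1)^2*(u)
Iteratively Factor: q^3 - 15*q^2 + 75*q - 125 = (q - 5)*(q^2 - 10*q + 25) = (q - 5)^2*(q - 5)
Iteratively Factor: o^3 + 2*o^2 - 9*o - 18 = (o + 3)*(o^2 - o - 6) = (o + 2)*(o + 3)*(o - 3)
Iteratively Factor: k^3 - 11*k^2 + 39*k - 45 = (k - 3)*(k^2 - 8*k + 15) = (k - 3)^2*(k - 5)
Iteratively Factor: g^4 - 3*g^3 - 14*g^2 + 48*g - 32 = (g - 1)*(g^3 - 2*g^2 - 16*g + 32) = (g - 4)*(g - 1)*(g^2 + 2*g - 8) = (g - 4)*(g - 2)*(g - 1)*(g + 4)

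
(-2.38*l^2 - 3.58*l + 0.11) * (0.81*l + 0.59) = -1.9278*l^3 - 4.304*l^2 - 2.0231*l + 0.0649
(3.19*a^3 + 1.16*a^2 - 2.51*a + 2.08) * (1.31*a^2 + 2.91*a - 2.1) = 4.1789*a^5 + 10.8025*a^4 - 6.6115*a^3 - 7.0153*a^2 + 11.3238*a - 4.368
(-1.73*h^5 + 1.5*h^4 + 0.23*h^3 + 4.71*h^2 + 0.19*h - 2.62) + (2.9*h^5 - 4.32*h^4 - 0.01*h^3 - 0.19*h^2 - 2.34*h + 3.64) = 1.17*h^5 - 2.82*h^4 + 0.22*h^3 + 4.52*h^2 - 2.15*h + 1.02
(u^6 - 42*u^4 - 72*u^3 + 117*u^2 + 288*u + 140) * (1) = u^6 - 42*u^4 - 72*u^3 + 117*u^2 + 288*u + 140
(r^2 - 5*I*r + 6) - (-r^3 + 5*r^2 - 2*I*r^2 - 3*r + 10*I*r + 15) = r^3 - 4*r^2 + 2*I*r^2 + 3*r - 15*I*r - 9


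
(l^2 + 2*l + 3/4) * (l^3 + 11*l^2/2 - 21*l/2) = l^5 + 15*l^4/2 + 5*l^3/4 - 135*l^2/8 - 63*l/8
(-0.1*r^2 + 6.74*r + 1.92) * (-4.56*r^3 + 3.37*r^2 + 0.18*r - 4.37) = 0.456*r^5 - 31.0714*r^4 + 13.9406*r^3 + 8.1206*r^2 - 29.1082*r - 8.3904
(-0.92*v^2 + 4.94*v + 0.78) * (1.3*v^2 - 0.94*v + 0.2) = -1.196*v^4 + 7.2868*v^3 - 3.8136*v^2 + 0.2548*v + 0.156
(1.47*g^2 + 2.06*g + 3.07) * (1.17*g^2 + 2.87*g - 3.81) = 1.7199*g^4 + 6.6291*g^3 + 3.9034*g^2 + 0.9623*g - 11.6967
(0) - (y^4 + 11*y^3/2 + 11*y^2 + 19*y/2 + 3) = -y^4 - 11*y^3/2 - 11*y^2 - 19*y/2 - 3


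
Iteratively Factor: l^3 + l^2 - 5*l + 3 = (l - 1)*(l^2 + 2*l - 3) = (l - 1)^2*(l + 3)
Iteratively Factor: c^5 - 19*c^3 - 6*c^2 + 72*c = (c - 2)*(c^4 + 2*c^3 - 15*c^2 - 36*c) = c*(c - 2)*(c^3 + 2*c^2 - 15*c - 36) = c*(c - 2)*(c + 3)*(c^2 - c - 12) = c*(c - 2)*(c + 3)^2*(c - 4)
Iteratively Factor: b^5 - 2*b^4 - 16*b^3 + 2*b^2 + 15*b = (b + 3)*(b^4 - 5*b^3 - b^2 + 5*b) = (b + 1)*(b + 3)*(b^3 - 6*b^2 + 5*b) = (b - 5)*(b + 1)*(b + 3)*(b^2 - b) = (b - 5)*(b - 1)*(b + 1)*(b + 3)*(b)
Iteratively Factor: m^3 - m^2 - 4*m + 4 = (m + 2)*(m^2 - 3*m + 2) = (m - 1)*(m + 2)*(m - 2)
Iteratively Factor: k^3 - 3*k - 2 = (k + 1)*(k^2 - k - 2) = (k - 2)*(k + 1)*(k + 1)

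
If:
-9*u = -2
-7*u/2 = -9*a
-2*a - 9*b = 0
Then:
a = 7/81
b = -14/729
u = 2/9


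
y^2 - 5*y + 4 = (y - 4)*(y - 1)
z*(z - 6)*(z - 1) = z^3 - 7*z^2 + 6*z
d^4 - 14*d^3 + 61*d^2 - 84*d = d*(d - 7)*(d - 4)*(d - 3)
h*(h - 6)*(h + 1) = h^3 - 5*h^2 - 6*h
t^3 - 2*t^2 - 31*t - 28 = (t - 7)*(t + 1)*(t + 4)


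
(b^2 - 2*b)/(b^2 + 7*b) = (b - 2)/(b + 7)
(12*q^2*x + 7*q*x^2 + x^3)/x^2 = 12*q^2/x + 7*q + x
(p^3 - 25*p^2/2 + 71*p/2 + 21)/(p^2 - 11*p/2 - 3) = p - 7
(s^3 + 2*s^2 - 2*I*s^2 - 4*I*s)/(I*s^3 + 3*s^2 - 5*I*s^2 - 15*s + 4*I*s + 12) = -s*(I*s^2 + 2*s*(1 + I) + 4)/(s^3 - s^2*(5 + 3*I) + s*(4 + 15*I) - 12*I)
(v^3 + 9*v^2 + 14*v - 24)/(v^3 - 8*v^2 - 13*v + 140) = (v^2 + 5*v - 6)/(v^2 - 12*v + 35)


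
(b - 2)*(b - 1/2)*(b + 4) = b^3 + 3*b^2/2 - 9*b + 4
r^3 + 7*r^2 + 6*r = r*(r + 1)*(r + 6)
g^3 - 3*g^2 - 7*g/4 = g*(g - 7/2)*(g + 1/2)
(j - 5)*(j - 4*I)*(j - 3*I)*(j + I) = j^4 - 5*j^3 - 6*I*j^3 - 5*j^2 + 30*I*j^2 + 25*j - 12*I*j + 60*I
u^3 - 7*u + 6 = (u - 2)*(u - 1)*(u + 3)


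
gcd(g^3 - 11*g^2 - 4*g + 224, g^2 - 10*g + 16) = g - 8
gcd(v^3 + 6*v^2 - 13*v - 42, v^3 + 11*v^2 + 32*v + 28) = v^2 + 9*v + 14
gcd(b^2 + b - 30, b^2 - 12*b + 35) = b - 5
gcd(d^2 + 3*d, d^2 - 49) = 1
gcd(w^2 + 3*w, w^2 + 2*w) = w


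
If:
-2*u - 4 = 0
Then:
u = -2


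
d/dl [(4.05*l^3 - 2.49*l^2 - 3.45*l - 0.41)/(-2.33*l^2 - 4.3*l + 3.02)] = (-9.4365*l^4 - 34.83*l^3 + 39.3615*l^2 - 16.9502*l - 12.182)/(5.4289*l^4 + 20.038*l^3 + 4.4168*l^2 - 25.972*l + 9.1204)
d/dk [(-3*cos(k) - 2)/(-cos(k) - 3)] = -7*sin(k)/(cos(k) + 3)^2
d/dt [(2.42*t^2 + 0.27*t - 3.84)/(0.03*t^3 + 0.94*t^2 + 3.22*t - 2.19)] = (-0.0726*t^4 - 0.0162000000000004*t^3 + 7.8842*t^2 - 3.3804*t + 11.7735)/(0.0009*t^6 + 0.0564*t^5 + 1.0768*t^4 + 5.9222*t^3 + 6.2512*t^2 - 14.1036*t + 4.7961)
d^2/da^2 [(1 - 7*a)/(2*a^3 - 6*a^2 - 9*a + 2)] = 6*(-28*a^5 + 92*a^4 - 158*a^3 + 74*a^2 - 34*a - 11)/(8*a^9 - 72*a^8 + 108*a^7 + 456*a^6 - 630*a^5 - 1458*a^4 - 57*a^3 + 414*a^2 - 108*a + 8)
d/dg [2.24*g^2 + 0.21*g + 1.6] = 4.48*g + 0.21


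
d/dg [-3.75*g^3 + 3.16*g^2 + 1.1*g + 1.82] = -11.25*g^2 + 6.32*g + 1.1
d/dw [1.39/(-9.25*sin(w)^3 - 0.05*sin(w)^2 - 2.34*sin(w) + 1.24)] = (38.5725*sin(w)^2 + 0.139*sin(w) + 3.2526)*cos(w)/(9.25*sin(w)^3 + 0.05*sin(w)^2 + 2.34*sin(w) - 1.24)^2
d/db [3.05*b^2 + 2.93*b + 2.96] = 6.1*b + 2.93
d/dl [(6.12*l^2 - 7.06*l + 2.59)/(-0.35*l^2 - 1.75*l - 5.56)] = (-13.181*l^2 - 66.2414*l + 43.7861)/(0.1225*l^4 + 1.225*l^3 + 6.9545*l^2 + 19.46*l + 30.9136)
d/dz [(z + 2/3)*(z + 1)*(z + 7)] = 3*z^2 + 52*z/3 + 37/3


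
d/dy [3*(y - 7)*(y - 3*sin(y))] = 3*y + 3*(7 - y)*(3*cos(y) - 1) - 9*sin(y)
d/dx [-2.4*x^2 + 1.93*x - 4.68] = 1.93 - 4.8*x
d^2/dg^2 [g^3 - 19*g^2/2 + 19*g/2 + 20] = 6*g - 19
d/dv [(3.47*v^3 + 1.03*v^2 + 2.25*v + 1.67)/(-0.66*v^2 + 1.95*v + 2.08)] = (-2.2902*v^4 + 13.533*v^3 + 25.1463*v^2 + 6.4892*v + 1.4235)/(0.4356*v^4 - 2.574*v^3 + 1.0569*v^2 + 8.112*v + 4.3264)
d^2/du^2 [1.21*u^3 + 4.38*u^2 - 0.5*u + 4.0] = 7.26*u + 8.76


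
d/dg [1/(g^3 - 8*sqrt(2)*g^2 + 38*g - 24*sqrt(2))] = (-3*g^2 + 16*sqrt(2)*g - 38)/(g^3 - 8*sqrt(2)*g^2 + 38*g - 24*sqrt(2))^2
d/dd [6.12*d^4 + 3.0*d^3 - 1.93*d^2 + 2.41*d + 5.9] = 24.48*d^3 + 9.0*d^2 - 3.86*d + 2.41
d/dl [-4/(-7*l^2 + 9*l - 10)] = 4*(9 - 14*l)/(7*l^2 - 9*l + 10)^2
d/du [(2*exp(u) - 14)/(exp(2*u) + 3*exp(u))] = 2*(-exp(2*u) + 14*exp(u) + 21)*exp(-u)/(exp(2*u) + 6*exp(u) + 9)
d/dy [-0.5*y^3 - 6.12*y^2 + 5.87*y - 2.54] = -1.5*y^2 - 12.24*y + 5.87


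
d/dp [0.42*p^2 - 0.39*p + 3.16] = 0.84*p - 0.39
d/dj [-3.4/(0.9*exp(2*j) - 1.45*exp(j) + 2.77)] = (6.12*exp(j) - 4.93)*exp(j)/(0.9*exp(2*j) - 1.45*exp(j) + 2.77)^2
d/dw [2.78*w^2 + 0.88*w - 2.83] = 5.56*w + 0.88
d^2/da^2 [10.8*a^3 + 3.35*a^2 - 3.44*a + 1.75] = 64.8*a + 6.7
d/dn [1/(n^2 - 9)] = -2*n/(n^2 - 9)^2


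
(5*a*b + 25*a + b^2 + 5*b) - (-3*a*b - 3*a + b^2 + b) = 8*a*b + 28*a + 4*b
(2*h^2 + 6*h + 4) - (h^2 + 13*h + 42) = h^2 - 7*h - 38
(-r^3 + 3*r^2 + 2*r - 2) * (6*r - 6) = -6*r^4 + 24*r^3 - 6*r^2 - 24*r + 12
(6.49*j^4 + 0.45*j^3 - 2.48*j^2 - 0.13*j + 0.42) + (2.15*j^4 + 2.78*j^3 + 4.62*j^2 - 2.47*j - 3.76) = 8.64*j^4 + 3.23*j^3 + 2.14*j^2 - 2.6*j - 3.34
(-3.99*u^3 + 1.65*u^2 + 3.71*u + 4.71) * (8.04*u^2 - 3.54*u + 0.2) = -32.0796*u^5 + 27.3906*u^4 + 23.1894*u^3 + 25.065*u^2 - 15.9314*u + 0.942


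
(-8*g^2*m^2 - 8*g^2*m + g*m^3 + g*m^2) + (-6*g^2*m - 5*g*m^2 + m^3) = -8*g^2*m^2 - 14*g^2*m + g*m^3 - 4*g*m^2 + m^3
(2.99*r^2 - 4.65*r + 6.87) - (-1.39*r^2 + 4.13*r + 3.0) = 4.38*r^2 - 8.78*r + 3.87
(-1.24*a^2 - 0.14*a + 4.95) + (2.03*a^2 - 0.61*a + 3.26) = 0.79*a^2 - 0.75*a + 8.21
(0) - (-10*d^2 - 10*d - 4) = 10*d^2 + 10*d + 4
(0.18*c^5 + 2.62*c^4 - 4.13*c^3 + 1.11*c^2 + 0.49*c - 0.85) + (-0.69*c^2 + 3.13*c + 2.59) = 0.18*c^5 + 2.62*c^4 - 4.13*c^3 + 0.42*c^2 + 3.62*c + 1.74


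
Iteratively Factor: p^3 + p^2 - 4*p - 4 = (p - 2)*(p^2 + 3*p + 2) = (p - 2)*(p + 2)*(p + 1)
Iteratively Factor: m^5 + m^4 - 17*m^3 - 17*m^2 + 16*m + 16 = (m - 1)*(m^4 + 2*m^3 - 15*m^2 - 32*m - 16) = (m - 1)*(m + 4)*(m^3 - 2*m^2 - 7*m - 4) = (m - 4)*(m - 1)*(m + 4)*(m^2 + 2*m + 1) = (m - 4)*(m - 1)*(m + 1)*(m + 4)*(m + 1)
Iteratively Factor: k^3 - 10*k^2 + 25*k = (k)*(k^2 - 10*k + 25) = k*(k - 5)*(k - 5)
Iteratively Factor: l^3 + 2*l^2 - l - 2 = (l - 1)*(l^2 + 3*l + 2) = (l - 1)*(l + 1)*(l + 2)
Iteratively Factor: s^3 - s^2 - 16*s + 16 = (s - 4)*(s^2 + 3*s - 4) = (s - 4)*(s - 1)*(s + 4)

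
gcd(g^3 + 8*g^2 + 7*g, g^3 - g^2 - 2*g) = g^2 + g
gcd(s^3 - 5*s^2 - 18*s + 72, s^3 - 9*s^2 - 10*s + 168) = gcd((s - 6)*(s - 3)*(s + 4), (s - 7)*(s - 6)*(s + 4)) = s^2 - 2*s - 24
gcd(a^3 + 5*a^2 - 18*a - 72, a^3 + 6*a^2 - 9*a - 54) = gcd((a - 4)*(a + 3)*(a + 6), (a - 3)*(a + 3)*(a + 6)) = a^2 + 9*a + 18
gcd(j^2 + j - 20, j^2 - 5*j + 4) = j - 4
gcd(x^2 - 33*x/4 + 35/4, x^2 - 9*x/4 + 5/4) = x - 5/4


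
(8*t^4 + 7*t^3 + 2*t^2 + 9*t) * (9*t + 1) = 72*t^5 + 71*t^4 + 25*t^3 + 83*t^2 + 9*t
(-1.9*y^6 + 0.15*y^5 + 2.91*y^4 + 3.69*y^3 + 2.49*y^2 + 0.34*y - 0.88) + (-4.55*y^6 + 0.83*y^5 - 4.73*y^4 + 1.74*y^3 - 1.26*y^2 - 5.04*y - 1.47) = -6.45*y^6 + 0.98*y^5 - 1.82*y^4 + 5.43*y^3 + 1.23*y^2 - 4.7*y - 2.35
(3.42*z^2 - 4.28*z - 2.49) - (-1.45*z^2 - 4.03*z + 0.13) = 4.87*z^2 - 0.25*z - 2.62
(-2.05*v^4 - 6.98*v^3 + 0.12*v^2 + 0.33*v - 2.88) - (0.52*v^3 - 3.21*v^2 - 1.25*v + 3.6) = -2.05*v^4 - 7.5*v^3 + 3.33*v^2 + 1.58*v - 6.48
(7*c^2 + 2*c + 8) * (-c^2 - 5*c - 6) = -7*c^4 - 37*c^3 - 60*c^2 - 52*c - 48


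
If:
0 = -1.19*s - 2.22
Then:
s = -1.87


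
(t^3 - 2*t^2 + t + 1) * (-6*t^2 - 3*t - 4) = -6*t^5 + 9*t^4 - 4*t^3 - t^2 - 7*t - 4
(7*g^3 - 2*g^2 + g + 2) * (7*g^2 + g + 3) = 49*g^5 - 7*g^4 + 26*g^3 + 9*g^2 + 5*g + 6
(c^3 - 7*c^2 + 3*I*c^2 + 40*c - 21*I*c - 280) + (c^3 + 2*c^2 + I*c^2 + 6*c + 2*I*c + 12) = 2*c^3 - 5*c^2 + 4*I*c^2 + 46*c - 19*I*c - 268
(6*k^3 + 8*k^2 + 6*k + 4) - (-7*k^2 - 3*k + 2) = 6*k^3 + 15*k^2 + 9*k + 2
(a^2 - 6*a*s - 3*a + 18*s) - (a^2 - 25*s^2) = -6*a*s - 3*a + 25*s^2 + 18*s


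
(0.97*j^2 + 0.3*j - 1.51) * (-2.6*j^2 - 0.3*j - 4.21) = -2.522*j^4 - 1.071*j^3 - 0.247699999999999*j^2 - 0.81*j + 6.3571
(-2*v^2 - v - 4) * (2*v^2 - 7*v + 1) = -4*v^4 + 12*v^3 - 3*v^2 + 27*v - 4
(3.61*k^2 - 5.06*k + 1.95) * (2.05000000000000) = 7.4005*k^2 - 10.373*k + 3.9975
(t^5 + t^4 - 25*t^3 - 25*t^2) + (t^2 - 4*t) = t^5 + t^4 - 25*t^3 - 24*t^2 - 4*t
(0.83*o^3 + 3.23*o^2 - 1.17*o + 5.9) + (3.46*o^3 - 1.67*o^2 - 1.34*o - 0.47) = 4.29*o^3 + 1.56*o^2 - 2.51*o + 5.43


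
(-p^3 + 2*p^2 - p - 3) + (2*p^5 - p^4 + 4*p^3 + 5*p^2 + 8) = 2*p^5 - p^4 + 3*p^3 + 7*p^2 - p + 5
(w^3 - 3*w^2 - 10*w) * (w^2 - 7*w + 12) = w^5 - 10*w^4 + 23*w^3 + 34*w^2 - 120*w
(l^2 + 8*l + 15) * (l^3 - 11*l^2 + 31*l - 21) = l^5 - 3*l^4 - 42*l^3 + 62*l^2 + 297*l - 315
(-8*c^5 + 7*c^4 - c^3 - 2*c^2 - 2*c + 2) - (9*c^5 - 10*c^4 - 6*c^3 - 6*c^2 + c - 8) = -17*c^5 + 17*c^4 + 5*c^3 + 4*c^2 - 3*c + 10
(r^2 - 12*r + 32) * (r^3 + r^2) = r^5 - 11*r^4 + 20*r^3 + 32*r^2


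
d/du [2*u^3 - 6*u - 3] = 6*u^2 - 6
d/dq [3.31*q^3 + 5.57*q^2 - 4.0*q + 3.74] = 9.93*q^2 + 11.14*q - 4.0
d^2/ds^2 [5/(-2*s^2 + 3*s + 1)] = 10*(-4*s^2 + 6*s + (4*s - 3)^2 + 2)/(-2*s^2 + 3*s + 1)^3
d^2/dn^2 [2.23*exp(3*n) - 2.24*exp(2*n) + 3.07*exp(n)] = (20.07*exp(2*n) - 8.96*exp(n) + 3.07)*exp(n)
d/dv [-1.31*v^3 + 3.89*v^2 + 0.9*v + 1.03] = -3.93*v^2 + 7.78*v + 0.9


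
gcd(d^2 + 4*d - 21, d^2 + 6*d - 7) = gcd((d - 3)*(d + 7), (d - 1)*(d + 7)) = d + 7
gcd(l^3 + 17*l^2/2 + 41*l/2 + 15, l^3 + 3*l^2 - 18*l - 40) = l^2 + 7*l + 10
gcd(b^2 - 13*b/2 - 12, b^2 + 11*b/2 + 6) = b + 3/2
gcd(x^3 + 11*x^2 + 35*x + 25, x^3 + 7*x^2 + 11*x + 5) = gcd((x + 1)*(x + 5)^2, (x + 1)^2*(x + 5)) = x^2 + 6*x + 5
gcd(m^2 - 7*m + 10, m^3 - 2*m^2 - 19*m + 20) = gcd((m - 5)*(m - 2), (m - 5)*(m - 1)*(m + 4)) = m - 5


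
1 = 1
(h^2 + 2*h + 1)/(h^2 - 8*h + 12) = (h^2 + 2*h + 1)/(h^2 - 8*h + 12)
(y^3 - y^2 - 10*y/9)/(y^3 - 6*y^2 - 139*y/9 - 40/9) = y*(-9*y^2 + 9*y + 10)/(-9*y^3 + 54*y^2 + 139*y + 40)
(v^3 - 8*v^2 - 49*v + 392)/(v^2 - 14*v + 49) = (v^2 - v - 56)/(v - 7)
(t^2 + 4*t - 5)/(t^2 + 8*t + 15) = (t - 1)/(t + 3)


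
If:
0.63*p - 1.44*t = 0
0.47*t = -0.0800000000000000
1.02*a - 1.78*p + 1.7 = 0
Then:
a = -2.35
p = -0.39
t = -0.17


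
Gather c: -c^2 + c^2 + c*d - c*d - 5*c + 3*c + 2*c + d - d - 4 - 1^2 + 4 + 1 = 0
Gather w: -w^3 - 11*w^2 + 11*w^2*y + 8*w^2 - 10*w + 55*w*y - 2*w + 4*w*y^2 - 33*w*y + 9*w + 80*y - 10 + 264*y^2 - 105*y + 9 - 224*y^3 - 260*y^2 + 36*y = -w^3 + w^2*(11*y - 3) + w*(4*y^2 + 22*y - 3) - 224*y^3 + 4*y^2 + 11*y - 1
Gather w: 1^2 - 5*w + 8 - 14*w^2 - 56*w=-14*w^2 - 61*w + 9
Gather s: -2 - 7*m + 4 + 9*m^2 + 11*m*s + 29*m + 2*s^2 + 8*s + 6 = 9*m^2 + 22*m + 2*s^2 + s*(11*m + 8) + 8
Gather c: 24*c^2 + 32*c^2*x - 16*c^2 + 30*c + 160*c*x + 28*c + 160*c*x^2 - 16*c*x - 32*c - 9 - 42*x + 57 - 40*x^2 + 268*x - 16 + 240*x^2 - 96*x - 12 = c^2*(32*x + 8) + c*(160*x^2 + 144*x + 26) + 200*x^2 + 130*x + 20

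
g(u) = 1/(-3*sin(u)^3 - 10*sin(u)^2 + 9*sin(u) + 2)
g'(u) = (9*sin(u)^2*cos(u) + 20*sin(u)*cos(u) - 9*cos(u))/(-3*sin(u)^3 - 10*sin(u)^2 + 9*sin(u) + 2)^2 = (20*sin(u) - 9*cos(u)^2)*cos(u)/(3*sin(u)^3 + 10*sin(u)^2 - 9*sin(u) - 2)^2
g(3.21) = 0.75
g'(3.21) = 5.74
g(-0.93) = -0.10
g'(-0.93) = -0.11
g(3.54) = -0.35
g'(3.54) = 1.78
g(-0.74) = -0.13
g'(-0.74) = -0.23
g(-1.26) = -0.08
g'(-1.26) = -0.04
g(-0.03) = 0.58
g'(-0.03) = -3.24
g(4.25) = -0.08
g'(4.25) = 0.06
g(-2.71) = -0.30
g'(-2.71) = 1.32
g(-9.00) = -0.31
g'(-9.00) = 1.40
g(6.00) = -0.81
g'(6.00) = -8.81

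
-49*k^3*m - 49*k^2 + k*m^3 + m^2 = (-7*k + m)*(7*k + m)*(k*m + 1)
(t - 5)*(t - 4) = t^2 - 9*t + 20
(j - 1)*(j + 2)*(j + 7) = j^3 + 8*j^2 + 5*j - 14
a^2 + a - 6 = (a - 2)*(a + 3)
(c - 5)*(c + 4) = c^2 - c - 20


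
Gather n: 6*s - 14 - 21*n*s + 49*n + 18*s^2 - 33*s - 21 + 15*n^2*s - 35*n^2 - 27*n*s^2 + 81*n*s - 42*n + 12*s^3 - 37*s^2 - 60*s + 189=n^2*(15*s - 35) + n*(-27*s^2 + 60*s + 7) + 12*s^3 - 19*s^2 - 87*s + 154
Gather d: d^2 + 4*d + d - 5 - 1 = d^2 + 5*d - 6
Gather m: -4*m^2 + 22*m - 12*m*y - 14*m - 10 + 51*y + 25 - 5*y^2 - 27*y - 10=-4*m^2 + m*(8 - 12*y) - 5*y^2 + 24*y + 5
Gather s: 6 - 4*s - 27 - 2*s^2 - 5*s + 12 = -2*s^2 - 9*s - 9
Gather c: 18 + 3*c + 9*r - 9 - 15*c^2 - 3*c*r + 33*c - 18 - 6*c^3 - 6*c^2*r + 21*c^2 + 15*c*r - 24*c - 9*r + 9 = -6*c^3 + c^2*(6 - 6*r) + c*(12*r + 12)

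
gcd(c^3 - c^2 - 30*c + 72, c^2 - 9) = c - 3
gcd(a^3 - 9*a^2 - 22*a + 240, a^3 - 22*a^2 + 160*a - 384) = a^2 - 14*a + 48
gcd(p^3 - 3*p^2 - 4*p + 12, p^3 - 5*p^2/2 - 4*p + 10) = p^2 - 4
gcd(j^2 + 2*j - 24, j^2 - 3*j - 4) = j - 4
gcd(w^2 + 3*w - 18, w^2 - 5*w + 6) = w - 3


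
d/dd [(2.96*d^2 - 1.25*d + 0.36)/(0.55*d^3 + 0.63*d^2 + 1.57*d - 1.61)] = (-1.628*d^4 + 1.375*d^3 + 4.8407*d^2 - 9.9848*d + 1.4473)/(0.3025*d^6 + 0.693*d^5 + 2.1239*d^4 + 0.2072*d^3 + 0.4363*d^2 - 5.0554*d + 2.5921)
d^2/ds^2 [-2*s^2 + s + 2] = -4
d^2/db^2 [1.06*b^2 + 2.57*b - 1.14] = 2.12000000000000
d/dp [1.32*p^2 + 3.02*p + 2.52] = 2.64*p + 3.02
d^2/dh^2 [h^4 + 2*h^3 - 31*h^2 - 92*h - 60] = 12*h^2 + 12*h - 62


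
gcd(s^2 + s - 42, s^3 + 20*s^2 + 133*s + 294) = s + 7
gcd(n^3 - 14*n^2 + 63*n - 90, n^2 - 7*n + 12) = n - 3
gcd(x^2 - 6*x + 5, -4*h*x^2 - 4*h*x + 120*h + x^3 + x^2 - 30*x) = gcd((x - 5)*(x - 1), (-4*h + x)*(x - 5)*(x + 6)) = x - 5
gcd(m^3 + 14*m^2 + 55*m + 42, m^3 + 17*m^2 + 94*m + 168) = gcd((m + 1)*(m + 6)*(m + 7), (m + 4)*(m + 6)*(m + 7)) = m^2 + 13*m + 42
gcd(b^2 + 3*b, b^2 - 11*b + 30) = 1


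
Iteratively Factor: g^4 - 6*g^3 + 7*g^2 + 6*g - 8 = (g - 4)*(g^3 - 2*g^2 - g + 2) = (g - 4)*(g - 2)*(g^2 - 1) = (g - 4)*(g - 2)*(g + 1)*(g - 1)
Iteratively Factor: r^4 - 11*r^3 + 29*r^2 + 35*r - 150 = (r - 3)*(r^3 - 8*r^2 + 5*r + 50) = (r - 5)*(r - 3)*(r^2 - 3*r - 10) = (r - 5)^2*(r - 3)*(r + 2)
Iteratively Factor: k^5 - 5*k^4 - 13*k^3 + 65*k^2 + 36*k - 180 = (k - 2)*(k^4 - 3*k^3 - 19*k^2 + 27*k + 90) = (k - 2)*(k + 2)*(k^3 - 5*k^2 - 9*k + 45) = (k - 5)*(k - 2)*(k + 2)*(k^2 - 9) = (k - 5)*(k - 3)*(k - 2)*(k + 2)*(k + 3)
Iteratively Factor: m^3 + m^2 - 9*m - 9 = (m + 1)*(m^2 - 9) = (m - 3)*(m + 1)*(m + 3)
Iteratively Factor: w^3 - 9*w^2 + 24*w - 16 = (w - 4)*(w^2 - 5*w + 4) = (w - 4)^2*(w - 1)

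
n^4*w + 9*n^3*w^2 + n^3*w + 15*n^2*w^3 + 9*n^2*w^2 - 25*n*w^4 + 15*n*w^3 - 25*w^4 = (n - w)*(n + 5*w)^2*(n*w + w)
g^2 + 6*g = g*(g + 6)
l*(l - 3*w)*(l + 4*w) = l^3 + l^2*w - 12*l*w^2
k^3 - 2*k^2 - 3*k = k*(k - 3)*(k + 1)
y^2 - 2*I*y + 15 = (y - 5*I)*(y + 3*I)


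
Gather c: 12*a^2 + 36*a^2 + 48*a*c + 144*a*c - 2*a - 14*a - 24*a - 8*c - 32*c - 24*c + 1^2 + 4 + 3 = 48*a^2 - 40*a + c*(192*a - 64) + 8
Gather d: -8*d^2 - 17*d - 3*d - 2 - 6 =-8*d^2 - 20*d - 8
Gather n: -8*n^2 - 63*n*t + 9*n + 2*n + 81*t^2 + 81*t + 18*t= -8*n^2 + n*(11 - 63*t) + 81*t^2 + 99*t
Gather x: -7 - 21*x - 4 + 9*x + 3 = -12*x - 8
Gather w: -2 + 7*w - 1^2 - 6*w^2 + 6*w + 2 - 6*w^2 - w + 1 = -12*w^2 + 12*w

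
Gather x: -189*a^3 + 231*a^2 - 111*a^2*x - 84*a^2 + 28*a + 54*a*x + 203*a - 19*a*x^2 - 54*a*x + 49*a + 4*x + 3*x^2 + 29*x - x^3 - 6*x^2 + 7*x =-189*a^3 + 147*a^2 + 280*a - x^3 + x^2*(-19*a - 3) + x*(40 - 111*a^2)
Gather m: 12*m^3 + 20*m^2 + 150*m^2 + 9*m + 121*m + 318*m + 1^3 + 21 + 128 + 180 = 12*m^3 + 170*m^2 + 448*m + 330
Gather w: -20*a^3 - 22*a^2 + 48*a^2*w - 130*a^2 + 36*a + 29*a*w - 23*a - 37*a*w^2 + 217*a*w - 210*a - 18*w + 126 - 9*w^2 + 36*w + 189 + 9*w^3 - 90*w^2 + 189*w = -20*a^3 - 152*a^2 - 197*a + 9*w^3 + w^2*(-37*a - 99) + w*(48*a^2 + 246*a + 207) + 315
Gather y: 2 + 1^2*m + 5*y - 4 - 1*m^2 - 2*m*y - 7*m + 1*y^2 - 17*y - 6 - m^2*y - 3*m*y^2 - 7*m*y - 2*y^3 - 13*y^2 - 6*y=-m^2 - 6*m - 2*y^3 + y^2*(-3*m - 12) + y*(-m^2 - 9*m - 18) - 8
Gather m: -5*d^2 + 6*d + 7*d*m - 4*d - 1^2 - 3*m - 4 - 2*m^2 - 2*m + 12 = -5*d^2 + 2*d - 2*m^2 + m*(7*d - 5) + 7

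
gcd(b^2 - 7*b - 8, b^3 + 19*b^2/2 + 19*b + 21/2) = b + 1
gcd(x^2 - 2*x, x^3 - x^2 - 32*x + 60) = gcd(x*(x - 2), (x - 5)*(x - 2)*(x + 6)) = x - 2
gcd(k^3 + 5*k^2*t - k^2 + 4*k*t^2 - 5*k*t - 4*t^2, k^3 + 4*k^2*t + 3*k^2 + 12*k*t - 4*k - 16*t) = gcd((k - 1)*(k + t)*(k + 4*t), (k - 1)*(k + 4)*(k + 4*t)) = k^2 + 4*k*t - k - 4*t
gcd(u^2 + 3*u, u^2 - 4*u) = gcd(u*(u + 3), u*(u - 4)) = u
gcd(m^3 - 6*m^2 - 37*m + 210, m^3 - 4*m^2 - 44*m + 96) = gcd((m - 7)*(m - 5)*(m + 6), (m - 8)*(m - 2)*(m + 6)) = m + 6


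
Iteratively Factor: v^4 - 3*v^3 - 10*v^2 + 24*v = (v + 3)*(v^3 - 6*v^2 + 8*v) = v*(v + 3)*(v^2 - 6*v + 8) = v*(v - 4)*(v + 3)*(v - 2)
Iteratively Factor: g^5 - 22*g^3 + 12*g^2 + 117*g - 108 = (g - 3)*(g^4 + 3*g^3 - 13*g^2 - 27*g + 36) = (g - 3)*(g + 3)*(g^3 - 13*g + 12) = (g - 3)^2*(g + 3)*(g^2 + 3*g - 4) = (g - 3)^2*(g - 1)*(g + 3)*(g + 4)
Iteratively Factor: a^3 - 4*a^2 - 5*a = (a + 1)*(a^2 - 5*a) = (a - 5)*(a + 1)*(a)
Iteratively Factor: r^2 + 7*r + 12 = (r + 3)*(r + 4)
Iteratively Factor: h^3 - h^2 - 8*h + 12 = (h - 2)*(h^2 + h - 6) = (h - 2)*(h + 3)*(h - 2)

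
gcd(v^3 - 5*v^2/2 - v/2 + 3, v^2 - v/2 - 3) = v - 2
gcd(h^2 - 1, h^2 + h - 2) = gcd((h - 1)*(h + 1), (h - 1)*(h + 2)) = h - 1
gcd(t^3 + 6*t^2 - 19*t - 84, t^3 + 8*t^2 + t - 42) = t^2 + 10*t + 21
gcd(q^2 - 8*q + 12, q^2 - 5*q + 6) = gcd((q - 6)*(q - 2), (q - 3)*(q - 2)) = q - 2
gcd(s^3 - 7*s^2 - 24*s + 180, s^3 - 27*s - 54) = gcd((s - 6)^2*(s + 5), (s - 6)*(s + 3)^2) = s - 6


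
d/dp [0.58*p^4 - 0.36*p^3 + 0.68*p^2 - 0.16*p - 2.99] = 2.32*p^3 - 1.08*p^2 + 1.36*p - 0.16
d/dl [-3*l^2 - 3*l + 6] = -6*l - 3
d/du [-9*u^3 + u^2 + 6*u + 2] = -27*u^2 + 2*u + 6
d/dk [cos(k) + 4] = -sin(k)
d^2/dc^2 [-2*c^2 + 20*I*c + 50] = -4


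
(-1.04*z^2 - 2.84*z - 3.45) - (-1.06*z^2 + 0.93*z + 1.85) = 0.02*z^2 - 3.77*z - 5.3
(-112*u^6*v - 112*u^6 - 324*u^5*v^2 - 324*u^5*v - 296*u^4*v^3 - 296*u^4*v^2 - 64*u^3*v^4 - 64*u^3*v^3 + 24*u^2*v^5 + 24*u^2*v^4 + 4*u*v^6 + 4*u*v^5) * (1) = -112*u^6*v - 112*u^6 - 324*u^5*v^2 - 324*u^5*v - 296*u^4*v^3 - 296*u^4*v^2 - 64*u^3*v^4 - 64*u^3*v^3 + 24*u^2*v^5 + 24*u^2*v^4 + 4*u*v^6 + 4*u*v^5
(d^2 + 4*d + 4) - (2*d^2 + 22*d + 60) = -d^2 - 18*d - 56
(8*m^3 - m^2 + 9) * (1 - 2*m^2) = -16*m^5 + 2*m^4 + 8*m^3 - 19*m^2 + 9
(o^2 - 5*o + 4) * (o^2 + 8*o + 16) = o^4 + 3*o^3 - 20*o^2 - 48*o + 64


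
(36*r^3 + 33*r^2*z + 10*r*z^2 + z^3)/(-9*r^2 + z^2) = (12*r^2 + 7*r*z + z^2)/(-3*r + z)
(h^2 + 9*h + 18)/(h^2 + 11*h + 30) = (h + 3)/(h + 5)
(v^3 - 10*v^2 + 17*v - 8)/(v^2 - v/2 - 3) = 2*(-v^3 + 10*v^2 - 17*v + 8)/(-2*v^2 + v + 6)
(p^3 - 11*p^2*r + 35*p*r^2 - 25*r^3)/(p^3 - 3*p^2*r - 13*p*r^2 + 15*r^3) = (p - 5*r)/(p + 3*r)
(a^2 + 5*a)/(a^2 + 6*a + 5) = a/(a + 1)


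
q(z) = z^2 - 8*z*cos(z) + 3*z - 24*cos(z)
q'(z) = 8*z*sin(z) + 2*z + 24*sin(z) - 8*cos(z) + 3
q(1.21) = -6.80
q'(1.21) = 34.11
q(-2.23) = 2.06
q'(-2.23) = -1.43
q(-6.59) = 51.04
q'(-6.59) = -9.13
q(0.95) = -14.63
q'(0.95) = 25.95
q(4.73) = 35.47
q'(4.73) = -49.51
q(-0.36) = -20.72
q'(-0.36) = -12.65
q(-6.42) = 49.06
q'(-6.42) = -14.03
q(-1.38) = -4.69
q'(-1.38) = -14.00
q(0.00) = -24.00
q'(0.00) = -5.00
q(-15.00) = 107.07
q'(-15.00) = 41.51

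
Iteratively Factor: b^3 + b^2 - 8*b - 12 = (b + 2)*(b^2 - b - 6) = (b - 3)*(b + 2)*(b + 2)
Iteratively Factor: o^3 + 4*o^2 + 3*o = (o + 1)*(o^2 + 3*o) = o*(o + 1)*(o + 3)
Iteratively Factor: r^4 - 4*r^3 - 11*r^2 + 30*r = (r)*(r^3 - 4*r^2 - 11*r + 30) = r*(r + 3)*(r^2 - 7*r + 10) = r*(r - 2)*(r + 3)*(r - 5)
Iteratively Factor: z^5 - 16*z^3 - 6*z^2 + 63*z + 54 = (z + 1)*(z^4 - z^3 - 15*z^2 + 9*z + 54) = (z + 1)*(z + 2)*(z^3 - 3*z^2 - 9*z + 27) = (z + 1)*(z + 2)*(z + 3)*(z^2 - 6*z + 9) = (z - 3)*(z + 1)*(z + 2)*(z + 3)*(z - 3)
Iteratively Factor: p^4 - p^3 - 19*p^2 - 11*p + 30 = (p - 5)*(p^3 + 4*p^2 + p - 6) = (p - 5)*(p - 1)*(p^2 + 5*p + 6) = (p - 5)*(p - 1)*(p + 2)*(p + 3)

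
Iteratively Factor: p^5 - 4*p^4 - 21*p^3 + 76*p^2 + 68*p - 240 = (p + 4)*(p^4 - 8*p^3 + 11*p^2 + 32*p - 60) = (p - 5)*(p + 4)*(p^3 - 3*p^2 - 4*p + 12) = (p - 5)*(p + 2)*(p + 4)*(p^2 - 5*p + 6) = (p - 5)*(p - 2)*(p + 2)*(p + 4)*(p - 3)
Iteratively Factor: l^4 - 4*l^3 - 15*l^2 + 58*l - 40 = (l + 4)*(l^3 - 8*l^2 + 17*l - 10) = (l - 5)*(l + 4)*(l^2 - 3*l + 2) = (l - 5)*(l - 1)*(l + 4)*(l - 2)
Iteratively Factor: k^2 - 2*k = (k - 2)*(k)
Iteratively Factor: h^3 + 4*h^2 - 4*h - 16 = (h - 2)*(h^2 + 6*h + 8) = (h - 2)*(h + 4)*(h + 2)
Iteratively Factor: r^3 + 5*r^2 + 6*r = (r + 3)*(r^2 + 2*r) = r*(r + 3)*(r + 2)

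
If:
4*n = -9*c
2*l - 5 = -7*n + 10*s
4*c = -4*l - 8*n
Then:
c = -8*s/7 - 4/7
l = -4*s - 2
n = 18*s/7 + 9/7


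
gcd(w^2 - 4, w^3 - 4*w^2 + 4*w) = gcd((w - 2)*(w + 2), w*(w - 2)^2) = w - 2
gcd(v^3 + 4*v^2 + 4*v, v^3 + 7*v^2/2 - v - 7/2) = 1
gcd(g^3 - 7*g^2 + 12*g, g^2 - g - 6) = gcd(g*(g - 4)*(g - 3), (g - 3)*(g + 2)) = g - 3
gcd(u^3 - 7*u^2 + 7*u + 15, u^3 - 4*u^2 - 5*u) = u^2 - 4*u - 5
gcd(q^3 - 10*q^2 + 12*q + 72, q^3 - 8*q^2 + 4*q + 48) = q^2 - 4*q - 12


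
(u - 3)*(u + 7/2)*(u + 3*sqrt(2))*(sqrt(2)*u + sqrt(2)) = sqrt(2)*u^4 + 3*sqrt(2)*u^3/2 + 6*u^3 - 10*sqrt(2)*u^2 + 9*u^2 - 60*u - 21*sqrt(2)*u/2 - 63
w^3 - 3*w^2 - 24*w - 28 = (w - 7)*(w + 2)^2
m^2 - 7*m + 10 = (m - 5)*(m - 2)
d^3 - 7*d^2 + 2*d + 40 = (d - 5)*(d - 4)*(d + 2)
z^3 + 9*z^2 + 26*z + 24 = (z + 2)*(z + 3)*(z + 4)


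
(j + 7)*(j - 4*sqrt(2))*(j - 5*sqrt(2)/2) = j^3 - 13*sqrt(2)*j^2/2 + 7*j^2 - 91*sqrt(2)*j/2 + 20*j + 140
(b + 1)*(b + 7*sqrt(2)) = b^2 + b + 7*sqrt(2)*b + 7*sqrt(2)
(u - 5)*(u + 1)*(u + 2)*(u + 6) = u^4 + 4*u^3 - 25*u^2 - 88*u - 60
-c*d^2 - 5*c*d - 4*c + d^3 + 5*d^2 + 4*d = (-c + d)*(d + 1)*(d + 4)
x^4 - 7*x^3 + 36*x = x*(x - 6)*(x - 3)*(x + 2)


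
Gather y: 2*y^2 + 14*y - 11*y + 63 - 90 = 2*y^2 + 3*y - 27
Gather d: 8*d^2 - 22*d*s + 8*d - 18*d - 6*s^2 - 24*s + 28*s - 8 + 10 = 8*d^2 + d*(-22*s - 10) - 6*s^2 + 4*s + 2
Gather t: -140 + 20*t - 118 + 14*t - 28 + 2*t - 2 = 36*t - 288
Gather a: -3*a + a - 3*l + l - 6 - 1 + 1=-2*a - 2*l - 6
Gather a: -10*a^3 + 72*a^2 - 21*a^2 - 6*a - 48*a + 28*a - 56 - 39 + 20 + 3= -10*a^3 + 51*a^2 - 26*a - 72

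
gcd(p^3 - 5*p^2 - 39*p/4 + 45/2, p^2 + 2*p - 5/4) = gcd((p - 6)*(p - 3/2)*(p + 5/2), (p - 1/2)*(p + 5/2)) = p + 5/2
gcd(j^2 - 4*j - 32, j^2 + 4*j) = j + 4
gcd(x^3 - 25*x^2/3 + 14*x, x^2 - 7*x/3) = x^2 - 7*x/3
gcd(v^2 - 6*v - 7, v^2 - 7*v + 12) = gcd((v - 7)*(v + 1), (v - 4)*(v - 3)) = 1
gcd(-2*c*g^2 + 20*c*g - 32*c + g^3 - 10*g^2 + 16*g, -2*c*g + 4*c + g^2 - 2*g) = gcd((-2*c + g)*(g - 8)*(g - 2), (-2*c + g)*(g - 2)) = 2*c*g - 4*c - g^2 + 2*g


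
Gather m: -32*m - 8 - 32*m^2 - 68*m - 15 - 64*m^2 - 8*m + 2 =-96*m^2 - 108*m - 21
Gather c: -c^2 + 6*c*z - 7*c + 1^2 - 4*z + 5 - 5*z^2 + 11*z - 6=-c^2 + c*(6*z - 7) - 5*z^2 + 7*z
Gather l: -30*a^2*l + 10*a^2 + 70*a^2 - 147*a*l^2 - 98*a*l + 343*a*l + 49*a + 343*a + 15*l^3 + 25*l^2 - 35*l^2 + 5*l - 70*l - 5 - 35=80*a^2 + 392*a + 15*l^3 + l^2*(-147*a - 10) + l*(-30*a^2 + 245*a - 65) - 40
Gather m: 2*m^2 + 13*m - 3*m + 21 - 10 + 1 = 2*m^2 + 10*m + 12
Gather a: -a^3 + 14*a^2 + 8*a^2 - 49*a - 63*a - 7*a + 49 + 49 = -a^3 + 22*a^2 - 119*a + 98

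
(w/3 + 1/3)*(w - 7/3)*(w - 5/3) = w^3/3 - w^2 - w/27 + 35/27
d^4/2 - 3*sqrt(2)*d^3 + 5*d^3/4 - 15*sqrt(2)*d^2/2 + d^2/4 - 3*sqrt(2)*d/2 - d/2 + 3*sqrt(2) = (d/2 + 1)*(d - 1/2)*(d + 1)*(d - 6*sqrt(2))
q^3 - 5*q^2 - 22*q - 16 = (q - 8)*(q + 1)*(q + 2)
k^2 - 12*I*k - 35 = (k - 7*I)*(k - 5*I)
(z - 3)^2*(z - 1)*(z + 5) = z^4 - 2*z^3 - 20*z^2 + 66*z - 45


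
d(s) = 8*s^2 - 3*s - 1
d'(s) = 16*s - 3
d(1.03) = 4.40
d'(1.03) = 13.48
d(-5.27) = 236.99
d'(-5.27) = -87.32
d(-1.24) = 15.02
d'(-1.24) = -22.84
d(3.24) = 73.26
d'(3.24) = 48.84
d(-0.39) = 1.39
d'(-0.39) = -9.24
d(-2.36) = 50.64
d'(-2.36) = -40.76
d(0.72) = 0.99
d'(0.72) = 8.52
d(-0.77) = 6.05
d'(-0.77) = -15.32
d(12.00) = 1115.00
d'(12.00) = 189.00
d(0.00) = -1.00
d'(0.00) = -3.00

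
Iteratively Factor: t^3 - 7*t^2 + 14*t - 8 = (t - 4)*(t^2 - 3*t + 2) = (t - 4)*(t - 2)*(t - 1)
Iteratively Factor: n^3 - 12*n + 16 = (n - 2)*(n^2 + 2*n - 8) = (n - 2)^2*(n + 4)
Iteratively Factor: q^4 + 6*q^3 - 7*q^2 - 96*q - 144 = (q + 3)*(q^3 + 3*q^2 - 16*q - 48) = (q + 3)^2*(q^2 - 16) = (q - 4)*(q + 3)^2*(q + 4)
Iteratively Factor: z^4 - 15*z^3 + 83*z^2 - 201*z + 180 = (z - 4)*(z^3 - 11*z^2 + 39*z - 45) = (z - 4)*(z - 3)*(z^2 - 8*z + 15) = (z - 4)*(z - 3)^2*(z - 5)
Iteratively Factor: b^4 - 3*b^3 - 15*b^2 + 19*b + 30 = (b - 5)*(b^3 + 2*b^2 - 5*b - 6) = (b - 5)*(b - 2)*(b^2 + 4*b + 3) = (b - 5)*(b - 2)*(b + 3)*(b + 1)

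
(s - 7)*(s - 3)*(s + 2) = s^3 - 8*s^2 + s + 42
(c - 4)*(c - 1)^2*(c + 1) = c^4 - 5*c^3 + 3*c^2 + 5*c - 4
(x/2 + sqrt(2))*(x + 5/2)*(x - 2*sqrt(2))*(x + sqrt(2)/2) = x^4/2 + sqrt(2)*x^3/4 + 5*x^3/4 - 4*x^2 + 5*sqrt(2)*x^2/8 - 10*x - 2*sqrt(2)*x - 5*sqrt(2)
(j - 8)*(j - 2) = j^2 - 10*j + 16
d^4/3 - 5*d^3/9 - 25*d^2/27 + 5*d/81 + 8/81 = (d/3 + 1/3)*(d - 8/3)*(d - 1/3)*(d + 1/3)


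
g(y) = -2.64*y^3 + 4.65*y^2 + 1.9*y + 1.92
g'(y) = -7.92*y^2 + 9.3*y + 1.9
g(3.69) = -60.40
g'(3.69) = -71.62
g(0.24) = 2.61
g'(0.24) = 3.68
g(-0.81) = 4.83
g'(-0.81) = -10.83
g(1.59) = 6.08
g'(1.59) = -3.34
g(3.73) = -63.30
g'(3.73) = -73.60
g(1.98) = 3.42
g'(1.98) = -10.74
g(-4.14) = 261.08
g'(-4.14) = -172.35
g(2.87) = -16.73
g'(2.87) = -36.65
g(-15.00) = 9929.67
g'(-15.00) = -1919.60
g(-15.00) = 9929.67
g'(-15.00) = -1919.60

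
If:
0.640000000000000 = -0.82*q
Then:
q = -0.78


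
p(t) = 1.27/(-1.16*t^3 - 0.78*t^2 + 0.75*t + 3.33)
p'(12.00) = 0.00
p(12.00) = -0.00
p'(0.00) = -0.09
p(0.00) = 0.38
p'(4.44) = 0.01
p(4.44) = -0.01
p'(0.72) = 0.30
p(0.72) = 0.42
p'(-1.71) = 0.28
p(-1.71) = 0.23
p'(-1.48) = 0.32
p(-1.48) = 0.30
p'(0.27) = -0.01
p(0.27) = 0.37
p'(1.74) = 1.08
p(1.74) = -0.33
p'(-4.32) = 0.01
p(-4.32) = 0.02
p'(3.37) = 0.02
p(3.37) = -0.03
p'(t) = 1.27*(3.48*t^2 + 1.56*t - 0.75)/(-1.16*t^3 - 0.78*t^2 + 0.75*t + 3.33)^2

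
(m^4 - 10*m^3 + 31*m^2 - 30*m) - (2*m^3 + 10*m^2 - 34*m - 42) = m^4 - 12*m^3 + 21*m^2 + 4*m + 42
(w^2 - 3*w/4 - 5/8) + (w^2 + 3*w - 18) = 2*w^2 + 9*w/4 - 149/8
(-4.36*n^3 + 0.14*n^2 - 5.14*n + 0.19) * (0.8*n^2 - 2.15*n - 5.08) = -3.488*n^5 + 9.486*n^4 + 17.7358*n^3 + 10.4918*n^2 + 25.7027*n - 0.9652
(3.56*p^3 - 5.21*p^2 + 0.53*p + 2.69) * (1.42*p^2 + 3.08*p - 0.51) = 5.0552*p^5 + 3.5666*p^4 - 17.1098*p^3 + 8.1093*p^2 + 8.0149*p - 1.3719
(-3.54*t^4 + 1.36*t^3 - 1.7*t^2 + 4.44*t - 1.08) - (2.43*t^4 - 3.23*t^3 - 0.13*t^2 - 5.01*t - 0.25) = -5.97*t^4 + 4.59*t^3 - 1.57*t^2 + 9.45*t - 0.83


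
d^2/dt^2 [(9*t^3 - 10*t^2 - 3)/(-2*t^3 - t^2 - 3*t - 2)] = 2*(58*t^6 + 162*t^5 + 108*t^4 - 325*t^3 - 159*t^2 - 117*t + 61)/(8*t^9 + 12*t^8 + 42*t^7 + 61*t^6 + 87*t^5 + 105*t^4 + 87*t^3 + 66*t^2 + 36*t + 8)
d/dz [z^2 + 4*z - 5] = 2*z + 4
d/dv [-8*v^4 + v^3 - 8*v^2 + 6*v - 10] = -32*v^3 + 3*v^2 - 16*v + 6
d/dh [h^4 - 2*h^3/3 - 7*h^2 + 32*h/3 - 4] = 4*h^3 - 2*h^2 - 14*h + 32/3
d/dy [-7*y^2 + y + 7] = 1 - 14*y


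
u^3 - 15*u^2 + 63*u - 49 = (u - 7)^2*(u - 1)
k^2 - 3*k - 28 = (k - 7)*(k + 4)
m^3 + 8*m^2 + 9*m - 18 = (m - 1)*(m + 3)*(m + 6)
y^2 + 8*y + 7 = (y + 1)*(y + 7)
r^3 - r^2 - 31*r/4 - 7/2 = (r - 7/2)*(r + 1/2)*(r + 2)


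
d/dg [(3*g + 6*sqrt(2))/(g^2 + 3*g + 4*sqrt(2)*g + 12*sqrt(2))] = 3*(g^2 + 3*g + 4*sqrt(2)*g - (g + 2*sqrt(2))*(2*g + 3 + 4*sqrt(2)) + 12*sqrt(2))/(g^2 + 3*g + 4*sqrt(2)*g + 12*sqrt(2))^2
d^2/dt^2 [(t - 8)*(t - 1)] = 2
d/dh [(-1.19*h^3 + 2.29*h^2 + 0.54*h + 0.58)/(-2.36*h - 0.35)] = (5.6168*h^3 - 4.1549*h^2 - 1.603*h + 1.1798)/(5.5696*h^2 + 1.652*h + 0.1225)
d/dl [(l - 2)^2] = 2*l - 4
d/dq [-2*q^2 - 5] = -4*q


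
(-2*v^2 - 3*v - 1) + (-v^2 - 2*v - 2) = -3*v^2 - 5*v - 3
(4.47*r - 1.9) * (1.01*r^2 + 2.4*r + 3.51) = 4.5147*r^3 + 8.809*r^2 + 11.1297*r - 6.669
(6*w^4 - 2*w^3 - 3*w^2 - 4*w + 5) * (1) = 6*w^4 - 2*w^3 - 3*w^2 - 4*w + 5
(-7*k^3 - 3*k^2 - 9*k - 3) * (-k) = 7*k^4 + 3*k^3 + 9*k^2 + 3*k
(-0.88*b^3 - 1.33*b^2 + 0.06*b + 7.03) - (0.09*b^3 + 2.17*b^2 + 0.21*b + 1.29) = -0.97*b^3 - 3.5*b^2 - 0.15*b + 5.74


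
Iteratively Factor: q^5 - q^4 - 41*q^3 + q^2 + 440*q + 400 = (q + 4)*(q^4 - 5*q^3 - 21*q^2 + 85*q + 100) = (q + 1)*(q + 4)*(q^3 - 6*q^2 - 15*q + 100) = (q + 1)*(q + 4)^2*(q^2 - 10*q + 25) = (q - 5)*(q + 1)*(q + 4)^2*(q - 5)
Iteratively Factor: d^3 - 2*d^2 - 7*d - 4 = (d + 1)*(d^2 - 3*d - 4) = (d - 4)*(d + 1)*(d + 1)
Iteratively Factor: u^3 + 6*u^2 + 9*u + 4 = (u + 1)*(u^2 + 5*u + 4) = (u + 1)*(u + 4)*(u + 1)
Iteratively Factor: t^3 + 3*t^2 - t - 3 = (t + 3)*(t^2 - 1) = (t + 1)*(t + 3)*(t - 1)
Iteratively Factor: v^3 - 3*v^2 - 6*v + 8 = (v - 4)*(v^2 + v - 2) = (v - 4)*(v - 1)*(v + 2)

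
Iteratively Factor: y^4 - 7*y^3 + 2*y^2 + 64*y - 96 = (y - 2)*(y^3 - 5*y^2 - 8*y + 48) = (y - 4)*(y - 2)*(y^2 - y - 12) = (y - 4)*(y - 2)*(y + 3)*(y - 4)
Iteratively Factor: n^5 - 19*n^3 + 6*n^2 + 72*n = (n - 3)*(n^4 + 3*n^3 - 10*n^2 - 24*n) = (n - 3)*(n + 2)*(n^3 + n^2 - 12*n) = (n - 3)^2*(n + 2)*(n^2 + 4*n) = n*(n - 3)^2*(n + 2)*(n + 4)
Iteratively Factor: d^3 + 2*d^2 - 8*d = (d)*(d^2 + 2*d - 8) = d*(d - 2)*(d + 4)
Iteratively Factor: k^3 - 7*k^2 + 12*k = (k)*(k^2 - 7*k + 12) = k*(k - 4)*(k - 3)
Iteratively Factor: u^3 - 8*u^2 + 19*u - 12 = (u - 3)*(u^2 - 5*u + 4) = (u - 3)*(u - 1)*(u - 4)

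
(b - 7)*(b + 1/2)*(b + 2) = b^3 - 9*b^2/2 - 33*b/2 - 7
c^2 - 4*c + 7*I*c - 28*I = (c - 4)*(c + 7*I)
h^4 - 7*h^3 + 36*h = h*(h - 6)*(h - 3)*(h + 2)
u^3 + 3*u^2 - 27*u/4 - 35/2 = (u - 5/2)*(u + 2)*(u + 7/2)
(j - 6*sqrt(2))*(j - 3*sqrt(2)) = j^2 - 9*sqrt(2)*j + 36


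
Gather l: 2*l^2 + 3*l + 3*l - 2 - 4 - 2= 2*l^2 + 6*l - 8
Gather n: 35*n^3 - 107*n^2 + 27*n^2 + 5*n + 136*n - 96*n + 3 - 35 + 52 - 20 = 35*n^3 - 80*n^2 + 45*n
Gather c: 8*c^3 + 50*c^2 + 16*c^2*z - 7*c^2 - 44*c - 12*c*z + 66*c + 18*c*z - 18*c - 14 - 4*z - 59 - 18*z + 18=8*c^3 + c^2*(16*z + 43) + c*(6*z + 4) - 22*z - 55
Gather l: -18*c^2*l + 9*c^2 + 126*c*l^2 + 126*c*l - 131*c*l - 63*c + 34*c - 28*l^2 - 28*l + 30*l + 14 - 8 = 9*c^2 - 29*c + l^2*(126*c - 28) + l*(-18*c^2 - 5*c + 2) + 6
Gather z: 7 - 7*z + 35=42 - 7*z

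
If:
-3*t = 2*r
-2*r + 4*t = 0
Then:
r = 0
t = 0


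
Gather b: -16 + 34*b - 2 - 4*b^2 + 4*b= -4*b^2 + 38*b - 18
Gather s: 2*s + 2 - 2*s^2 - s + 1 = -2*s^2 + s + 3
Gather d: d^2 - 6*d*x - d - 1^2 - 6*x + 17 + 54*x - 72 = d^2 + d*(-6*x - 1) + 48*x - 56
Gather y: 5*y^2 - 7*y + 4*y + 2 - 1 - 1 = 5*y^2 - 3*y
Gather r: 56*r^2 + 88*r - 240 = 56*r^2 + 88*r - 240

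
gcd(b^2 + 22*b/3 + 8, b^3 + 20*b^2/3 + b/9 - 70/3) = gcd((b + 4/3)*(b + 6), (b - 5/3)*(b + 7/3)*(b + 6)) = b + 6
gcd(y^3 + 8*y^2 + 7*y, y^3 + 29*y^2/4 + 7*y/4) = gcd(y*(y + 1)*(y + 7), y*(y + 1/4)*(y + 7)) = y^2 + 7*y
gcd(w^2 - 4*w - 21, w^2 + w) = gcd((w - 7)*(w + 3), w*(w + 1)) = 1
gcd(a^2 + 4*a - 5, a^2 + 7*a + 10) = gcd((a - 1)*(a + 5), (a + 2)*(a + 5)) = a + 5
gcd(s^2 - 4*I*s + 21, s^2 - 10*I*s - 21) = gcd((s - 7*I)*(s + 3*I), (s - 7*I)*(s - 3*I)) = s - 7*I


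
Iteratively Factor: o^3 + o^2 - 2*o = (o)*(o^2 + o - 2) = o*(o + 2)*(o - 1)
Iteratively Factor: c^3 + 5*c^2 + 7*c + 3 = (c + 1)*(c^2 + 4*c + 3) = (c + 1)*(c + 3)*(c + 1)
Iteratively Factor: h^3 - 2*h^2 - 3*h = (h + 1)*(h^2 - 3*h) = (h - 3)*(h + 1)*(h)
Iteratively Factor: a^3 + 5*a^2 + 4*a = (a + 1)*(a^2 + 4*a) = (a + 1)*(a + 4)*(a)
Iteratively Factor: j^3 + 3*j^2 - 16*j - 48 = (j + 3)*(j^2 - 16) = (j - 4)*(j + 3)*(j + 4)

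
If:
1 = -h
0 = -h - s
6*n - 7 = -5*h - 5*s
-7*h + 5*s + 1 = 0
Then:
No Solution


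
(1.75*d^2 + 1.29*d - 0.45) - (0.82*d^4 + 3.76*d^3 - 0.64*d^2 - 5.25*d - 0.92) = -0.82*d^4 - 3.76*d^3 + 2.39*d^2 + 6.54*d + 0.47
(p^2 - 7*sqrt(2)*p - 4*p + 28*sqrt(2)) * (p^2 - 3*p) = p^4 - 7*sqrt(2)*p^3 - 7*p^3 + 12*p^2 + 49*sqrt(2)*p^2 - 84*sqrt(2)*p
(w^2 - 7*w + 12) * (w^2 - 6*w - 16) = w^4 - 13*w^3 + 38*w^2 + 40*w - 192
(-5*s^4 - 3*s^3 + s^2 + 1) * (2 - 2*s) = 10*s^5 - 4*s^4 - 8*s^3 + 2*s^2 - 2*s + 2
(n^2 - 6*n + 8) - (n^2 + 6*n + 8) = -12*n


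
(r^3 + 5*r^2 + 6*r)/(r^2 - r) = (r^2 + 5*r + 6)/(r - 1)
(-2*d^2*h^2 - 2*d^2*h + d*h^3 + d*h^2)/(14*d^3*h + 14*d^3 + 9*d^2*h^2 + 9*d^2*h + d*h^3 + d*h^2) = h*(-2*d + h)/(14*d^2 + 9*d*h + h^2)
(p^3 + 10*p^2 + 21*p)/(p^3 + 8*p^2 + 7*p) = (p + 3)/(p + 1)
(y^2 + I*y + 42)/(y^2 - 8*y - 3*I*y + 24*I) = (y^2 + I*y + 42)/(y^2 - 8*y - 3*I*y + 24*I)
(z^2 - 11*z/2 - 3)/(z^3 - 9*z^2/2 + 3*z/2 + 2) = (z - 6)/(z^2 - 5*z + 4)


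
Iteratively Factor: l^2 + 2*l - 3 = (l - 1)*(l + 3)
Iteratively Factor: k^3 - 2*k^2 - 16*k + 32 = (k - 2)*(k^2 - 16) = (k - 4)*(k - 2)*(k + 4)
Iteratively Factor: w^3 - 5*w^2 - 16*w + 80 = (w - 4)*(w^2 - w - 20) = (w - 4)*(w + 4)*(w - 5)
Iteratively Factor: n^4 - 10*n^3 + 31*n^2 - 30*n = (n - 2)*(n^3 - 8*n^2 + 15*n) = (n - 3)*(n - 2)*(n^2 - 5*n) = (n - 5)*(n - 3)*(n - 2)*(n)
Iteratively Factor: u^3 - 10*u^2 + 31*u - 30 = (u - 5)*(u^2 - 5*u + 6) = (u - 5)*(u - 2)*(u - 3)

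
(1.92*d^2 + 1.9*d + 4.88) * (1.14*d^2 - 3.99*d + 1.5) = 2.1888*d^4 - 5.4948*d^3 + 0.862199999999999*d^2 - 16.6212*d + 7.32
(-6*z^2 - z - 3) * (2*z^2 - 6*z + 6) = -12*z^4 + 34*z^3 - 36*z^2 + 12*z - 18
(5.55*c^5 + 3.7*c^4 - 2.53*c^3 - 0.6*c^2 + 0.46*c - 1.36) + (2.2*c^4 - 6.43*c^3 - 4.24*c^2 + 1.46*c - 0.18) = 5.55*c^5 + 5.9*c^4 - 8.96*c^3 - 4.84*c^2 + 1.92*c - 1.54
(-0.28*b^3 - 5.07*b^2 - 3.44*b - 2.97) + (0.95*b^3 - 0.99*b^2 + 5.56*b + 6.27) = 0.67*b^3 - 6.06*b^2 + 2.12*b + 3.3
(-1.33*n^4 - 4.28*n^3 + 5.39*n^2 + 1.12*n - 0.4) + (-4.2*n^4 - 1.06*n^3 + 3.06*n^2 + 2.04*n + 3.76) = -5.53*n^4 - 5.34*n^3 + 8.45*n^2 + 3.16*n + 3.36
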